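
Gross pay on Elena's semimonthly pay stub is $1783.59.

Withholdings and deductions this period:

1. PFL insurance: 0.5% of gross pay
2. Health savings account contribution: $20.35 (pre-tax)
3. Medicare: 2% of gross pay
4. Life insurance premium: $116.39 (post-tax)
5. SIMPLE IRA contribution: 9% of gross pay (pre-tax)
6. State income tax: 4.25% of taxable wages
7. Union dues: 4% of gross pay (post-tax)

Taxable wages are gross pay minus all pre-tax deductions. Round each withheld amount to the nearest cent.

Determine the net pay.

$1302.28

SIMPLE IRA contribution: $1783.59 × 0.09 = $160.52
Health savings account contribution: $20.35
Pre-tax total = $160.52 + $20.35 = $180.87
Taxable wages = $1783.59 − $180.87 = $1602.72
State income tax: $1602.72 × 0.0425 = $68.12
PFL insurance: $1783.59 × 0.005 = $8.92
Medicare: $1783.59 × 0.02 = $35.67
Life insurance premium: $116.39
Union dues: $1783.59 × 0.04 = $71.34
Total deductions = $160.52 + $20.35 + $68.12 + $8.92 + $35.67 + $116.39 + $71.34 = $481.31
Net pay = $1783.59 − $481.31 = $1302.28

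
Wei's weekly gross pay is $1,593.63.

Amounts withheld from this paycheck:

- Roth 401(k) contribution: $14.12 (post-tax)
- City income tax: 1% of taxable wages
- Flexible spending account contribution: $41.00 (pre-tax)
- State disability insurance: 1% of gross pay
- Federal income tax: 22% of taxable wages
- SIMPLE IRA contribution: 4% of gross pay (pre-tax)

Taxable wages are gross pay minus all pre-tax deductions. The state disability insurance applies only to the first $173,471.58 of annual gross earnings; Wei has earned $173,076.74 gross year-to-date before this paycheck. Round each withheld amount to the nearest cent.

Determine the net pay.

$1,128.37

Flexible spending account contribution: $41.00
SIMPLE IRA contribution: $1,593.63 × 0.04 = $63.75
Pre-tax total = $41.00 + $63.75 = $104.75
Taxable wages = $1,593.63 − $104.75 = $1,488.88
City income tax: $1,488.88 × 0.01 = $14.89
Federal income tax: $1,488.88 × 0.22 = $327.55
State disability insurance: only $173,471.58 − $173,076.74 = $394.84 of this check is subject → $394.84 × 0.01 = $3.95
Roth 401(k) contribution: $14.12
Total deductions = $41.00 + $63.75 + $14.89 + $327.55 + $3.95 + $14.12 = $465.26
Net pay = $1,593.63 − $465.26 = $1,128.37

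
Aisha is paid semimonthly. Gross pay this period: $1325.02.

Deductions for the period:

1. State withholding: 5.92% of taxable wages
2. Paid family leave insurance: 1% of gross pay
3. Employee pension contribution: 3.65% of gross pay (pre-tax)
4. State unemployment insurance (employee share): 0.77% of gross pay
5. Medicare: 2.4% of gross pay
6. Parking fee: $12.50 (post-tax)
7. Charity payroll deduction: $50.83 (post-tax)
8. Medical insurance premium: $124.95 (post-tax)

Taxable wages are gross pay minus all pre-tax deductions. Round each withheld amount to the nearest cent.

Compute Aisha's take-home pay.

Employee pension contribution: $1325.02 × 0.0365 = $48.36
Taxable wages = $1325.02 − $48.36 = $1276.66
State withholding: $1276.66 × 0.0592 = $75.58
Paid family leave insurance: $1325.02 × 0.01 = $13.25
Medicare: $1325.02 × 0.024 = $31.80
State unemployment insurance (employee share): $1325.02 × 0.0077 = $10.20
Charity payroll deduction: $50.83
Medical insurance premium: $124.95
Parking fee: $12.50
Total deductions = $48.36 + $75.58 + $13.25 + $31.80 + $10.20 + $50.83 + $124.95 + $12.50 = $367.47
Net pay = $1325.02 − $367.47 = $957.55

$957.55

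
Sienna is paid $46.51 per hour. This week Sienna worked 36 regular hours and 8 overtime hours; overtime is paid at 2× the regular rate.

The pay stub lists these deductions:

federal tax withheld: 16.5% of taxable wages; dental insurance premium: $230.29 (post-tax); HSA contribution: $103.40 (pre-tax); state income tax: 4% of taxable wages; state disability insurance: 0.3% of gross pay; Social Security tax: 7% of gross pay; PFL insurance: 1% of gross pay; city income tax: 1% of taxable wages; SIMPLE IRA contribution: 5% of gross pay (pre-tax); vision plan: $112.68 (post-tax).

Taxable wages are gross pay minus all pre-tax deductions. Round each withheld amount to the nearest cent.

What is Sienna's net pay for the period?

Regular pay: 36 × $46.51 = $1,674.36
Overtime pay: 8 × $46.51 × 2 = $744.16
Gross pay = $1,674.36 + $744.16 = $2,418.52
HSA contribution: $103.40
SIMPLE IRA contribution: $2,418.52 × 0.05 = $120.93
Pre-tax total = $103.40 + $120.93 = $224.33
Taxable wages = $2,418.52 − $224.33 = $2,194.19
Federal tax withheld: $2,194.19 × 0.165 = $362.04
City income tax: $2,194.19 × 0.01 = $21.94
State income tax: $2,194.19 × 0.04 = $87.77
Social Security tax: $2,418.52 × 0.07 = $169.30
State disability insurance: $2,418.52 × 0.003 = $7.26
PFL insurance: $2,418.52 × 0.01 = $24.19
Vision plan: $112.68
Dental insurance premium: $230.29
Total deductions = $103.40 + $120.93 + $362.04 + $21.94 + $87.77 + $169.30 + $7.26 + $24.19 + $112.68 + $230.29 = $1,239.80
Net pay = $2,418.52 − $1,239.80 = $1,178.72

$1,178.72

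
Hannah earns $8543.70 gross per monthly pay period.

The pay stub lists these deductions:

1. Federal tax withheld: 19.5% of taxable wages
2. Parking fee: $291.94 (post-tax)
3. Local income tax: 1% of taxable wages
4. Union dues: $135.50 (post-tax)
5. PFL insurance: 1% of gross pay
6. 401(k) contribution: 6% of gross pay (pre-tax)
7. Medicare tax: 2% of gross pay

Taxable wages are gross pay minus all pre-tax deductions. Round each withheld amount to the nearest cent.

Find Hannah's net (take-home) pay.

401(k) contribution: $8543.70 × 0.06 = $512.62
Taxable wages = $8543.70 − $512.62 = $8031.08
Federal tax withheld: $8031.08 × 0.195 = $1566.06
Local income tax: $8031.08 × 0.01 = $80.31
Medicare tax: $8543.70 × 0.02 = $170.87
PFL insurance: $8543.70 × 0.01 = $85.44
Parking fee: $291.94
Union dues: $135.50
Total deductions = $512.62 + $1566.06 + $80.31 + $170.87 + $85.44 + $291.94 + $135.50 = $2842.74
Net pay = $8543.70 − $2842.74 = $5700.96

$5700.96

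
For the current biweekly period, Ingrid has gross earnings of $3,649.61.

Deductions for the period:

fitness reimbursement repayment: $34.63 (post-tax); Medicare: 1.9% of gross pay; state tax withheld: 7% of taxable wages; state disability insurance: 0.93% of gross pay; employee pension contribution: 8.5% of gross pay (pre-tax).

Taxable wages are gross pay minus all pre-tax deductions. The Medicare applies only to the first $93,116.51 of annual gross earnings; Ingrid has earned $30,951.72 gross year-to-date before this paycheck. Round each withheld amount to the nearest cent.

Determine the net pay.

$2,967.72

Employee pension contribution: $3,649.61 × 0.085 = $310.22
Taxable wages = $3,649.61 − $310.22 = $3,339.39
State tax withheld: $3,339.39 × 0.07 = $233.76
Medicare: cap not yet reached, full $3,649.61 is subject → $3,649.61 × 0.019 = $69.34
State disability insurance: $3,649.61 × 0.0093 = $33.94
Fitness reimbursement repayment: $34.63
Total deductions = $310.22 + $233.76 + $69.34 + $33.94 + $34.63 = $681.89
Net pay = $3,649.61 − $681.89 = $2,967.72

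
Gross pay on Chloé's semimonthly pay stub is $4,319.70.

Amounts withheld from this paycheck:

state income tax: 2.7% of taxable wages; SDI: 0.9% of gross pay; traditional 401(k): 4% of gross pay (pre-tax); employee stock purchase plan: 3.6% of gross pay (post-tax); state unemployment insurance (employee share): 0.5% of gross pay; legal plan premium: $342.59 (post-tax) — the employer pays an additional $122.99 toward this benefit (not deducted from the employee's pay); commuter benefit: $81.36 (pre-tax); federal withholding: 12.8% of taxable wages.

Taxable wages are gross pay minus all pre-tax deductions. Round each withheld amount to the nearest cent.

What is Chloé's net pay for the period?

Commuter benefit: $81.36
Traditional 401(k): $4,319.70 × 0.04 = $172.79
Pre-tax total = $81.36 + $172.79 = $254.15
Taxable wages = $4,319.70 − $254.15 = $4,065.55
Federal withholding: $4,065.55 × 0.128 = $520.39
State income tax: $4,065.55 × 0.027 = $109.77
State unemployment insurance (employee share): $4,319.70 × 0.005 = $21.60
SDI: $4,319.70 × 0.009 = $38.88
Employee stock purchase plan: $4,319.70 × 0.036 = $155.51
Legal plan premium: $342.59
(Employer's $122.99 toward legal plan premium is not withheld from the employee.)
Total deductions = $81.36 + $172.79 + $520.39 + $109.77 + $21.60 + $38.88 + $155.51 + $342.59 = $1,442.89
Net pay = $4,319.70 − $1,442.89 = $2,876.81

$2,876.81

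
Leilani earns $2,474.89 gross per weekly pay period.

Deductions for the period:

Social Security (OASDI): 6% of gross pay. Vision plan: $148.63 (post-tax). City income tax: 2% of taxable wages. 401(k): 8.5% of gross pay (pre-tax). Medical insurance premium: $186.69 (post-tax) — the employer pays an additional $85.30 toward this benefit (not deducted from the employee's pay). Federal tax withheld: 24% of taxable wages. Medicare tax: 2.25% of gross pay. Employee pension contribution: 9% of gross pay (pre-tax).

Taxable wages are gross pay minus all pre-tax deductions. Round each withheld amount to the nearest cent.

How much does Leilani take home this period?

$971.41

401(k): $2,474.89 × 0.085 = $210.37
Employee pension contribution: $2,474.89 × 0.09 = $222.74
Pre-tax total = $210.37 + $222.74 = $433.11
Taxable wages = $2,474.89 − $433.11 = $2,041.78
City income tax: $2,041.78 × 0.02 = $40.84
Federal tax withheld: $2,041.78 × 0.24 = $490.03
Social Security (OASDI): $2,474.89 × 0.06 = $148.49
Medicare tax: $2,474.89 × 0.0225 = $55.69
Vision plan: $148.63
Medical insurance premium: $186.69
(Employer's $85.30 toward medical insurance premium is not withheld from the employee.)
Total deductions = $210.37 + $222.74 + $40.84 + $490.03 + $148.49 + $55.69 + $148.63 + $186.69 = $1,503.48
Net pay = $2,474.89 − $1,503.48 = $971.41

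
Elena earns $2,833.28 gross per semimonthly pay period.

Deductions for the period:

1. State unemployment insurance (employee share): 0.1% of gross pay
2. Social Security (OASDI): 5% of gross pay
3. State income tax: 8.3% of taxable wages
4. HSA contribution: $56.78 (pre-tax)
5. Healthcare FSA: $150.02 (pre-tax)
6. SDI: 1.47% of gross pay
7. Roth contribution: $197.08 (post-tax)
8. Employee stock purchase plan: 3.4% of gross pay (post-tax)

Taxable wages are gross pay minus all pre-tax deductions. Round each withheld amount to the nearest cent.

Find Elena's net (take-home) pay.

$1,928.93

HSA contribution: $56.78
Healthcare FSA: $150.02
Pre-tax total = $56.78 + $150.02 = $206.80
Taxable wages = $2,833.28 − $206.80 = $2,626.48
State income tax: $2,626.48 × 0.083 = $218.00
SDI: $2,833.28 × 0.0147 = $41.65
Social Security (OASDI): $2,833.28 × 0.05 = $141.66
State unemployment insurance (employee share): $2,833.28 × 0.001 = $2.83
Employee stock purchase plan: $2,833.28 × 0.034 = $96.33
Roth contribution: $197.08
Total deductions = $56.78 + $150.02 + $218.00 + $41.65 + $141.66 + $2.83 + $96.33 + $197.08 = $904.35
Net pay = $2,833.28 − $904.35 = $1,928.93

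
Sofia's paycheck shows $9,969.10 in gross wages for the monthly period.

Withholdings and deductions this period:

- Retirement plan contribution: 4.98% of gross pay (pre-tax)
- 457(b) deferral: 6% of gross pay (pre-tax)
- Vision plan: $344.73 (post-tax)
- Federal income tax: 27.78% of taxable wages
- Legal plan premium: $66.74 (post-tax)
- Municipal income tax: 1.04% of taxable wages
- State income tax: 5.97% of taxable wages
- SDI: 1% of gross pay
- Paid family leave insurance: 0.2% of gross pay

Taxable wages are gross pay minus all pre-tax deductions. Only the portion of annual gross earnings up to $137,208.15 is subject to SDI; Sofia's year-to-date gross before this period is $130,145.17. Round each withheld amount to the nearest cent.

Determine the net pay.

Retirement plan contribution: $9,969.10 × 0.0498 = $496.46
457(b) deferral: $9,969.10 × 0.06 = $598.15
Pre-tax total = $496.46 + $598.15 = $1,094.61
Taxable wages = $9,969.10 − $1,094.61 = $8,874.49
Municipal income tax: $8,874.49 × 0.0104 = $92.29
State income tax: $8,874.49 × 0.0597 = $529.81
Federal income tax: $8,874.49 × 0.2778 = $2,465.33
SDI: only $137,208.15 − $130,145.17 = $7,062.98 of this check is subject → $7,062.98 × 0.01 = $70.63
Paid family leave insurance: $9,969.10 × 0.002 = $19.94
Legal plan premium: $66.74
Vision plan: $344.73
Total deductions = $496.46 + $598.15 + $92.29 + $529.81 + $2,465.33 + $70.63 + $19.94 + $66.74 + $344.73 = $4,684.08
Net pay = $9,969.10 − $4,684.08 = $5,285.02

$5,285.02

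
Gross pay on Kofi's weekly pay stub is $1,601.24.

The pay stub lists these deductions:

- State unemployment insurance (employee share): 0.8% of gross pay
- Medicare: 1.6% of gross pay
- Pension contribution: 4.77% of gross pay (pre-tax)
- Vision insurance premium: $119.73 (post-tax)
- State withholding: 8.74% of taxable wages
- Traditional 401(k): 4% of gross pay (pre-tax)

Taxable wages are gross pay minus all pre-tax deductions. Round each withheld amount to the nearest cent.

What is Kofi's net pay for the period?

Traditional 401(k): $1,601.24 × 0.04 = $64.05
Pension contribution: $1,601.24 × 0.0477 = $76.38
Pre-tax total = $64.05 + $76.38 = $140.43
Taxable wages = $1,601.24 − $140.43 = $1,460.81
State withholding: $1,460.81 × 0.0874 = $127.67
State unemployment insurance (employee share): $1,601.24 × 0.008 = $12.81
Medicare: $1,601.24 × 0.016 = $25.62
Vision insurance premium: $119.73
Total deductions = $64.05 + $76.38 + $127.67 + $12.81 + $25.62 + $119.73 = $426.26
Net pay = $1,601.24 − $426.26 = $1,174.98

$1,174.98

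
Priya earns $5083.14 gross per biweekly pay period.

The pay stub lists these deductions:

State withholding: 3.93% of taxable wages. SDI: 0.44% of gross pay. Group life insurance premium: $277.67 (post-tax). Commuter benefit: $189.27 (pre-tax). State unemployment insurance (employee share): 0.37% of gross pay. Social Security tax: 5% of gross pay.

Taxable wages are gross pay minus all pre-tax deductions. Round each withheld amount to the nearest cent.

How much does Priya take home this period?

$4128.53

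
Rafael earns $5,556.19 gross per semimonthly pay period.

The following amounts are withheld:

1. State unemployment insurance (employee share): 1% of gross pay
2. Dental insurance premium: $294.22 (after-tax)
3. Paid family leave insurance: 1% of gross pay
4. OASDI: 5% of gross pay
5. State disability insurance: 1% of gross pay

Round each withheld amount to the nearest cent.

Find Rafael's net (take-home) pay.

OASDI: $5,556.19 × 0.05 = $277.81
State unemployment insurance (employee share): $5,556.19 × 0.01 = $55.56
Paid family leave insurance: $5,556.19 × 0.01 = $55.56
State disability insurance: $5,556.19 × 0.01 = $55.56
Dental insurance premium: $294.22
Total deductions = $277.81 + $55.56 + $55.56 + $55.56 + $294.22 = $738.71
Net pay = $5,556.19 − $738.71 = $4,817.48

$4,817.48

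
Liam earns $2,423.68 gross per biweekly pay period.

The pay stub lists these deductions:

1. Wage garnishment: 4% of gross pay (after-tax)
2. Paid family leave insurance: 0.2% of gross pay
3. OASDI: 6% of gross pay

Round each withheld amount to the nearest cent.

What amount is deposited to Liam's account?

$2,176.46

Paid family leave insurance: $2,423.68 × 0.002 = $4.85
OASDI: $2,423.68 × 0.06 = $145.42
Wage garnishment: $2,423.68 × 0.04 = $96.95
Total deductions = $4.85 + $145.42 + $96.95 = $247.22
Net pay = $2,423.68 − $247.22 = $2,176.46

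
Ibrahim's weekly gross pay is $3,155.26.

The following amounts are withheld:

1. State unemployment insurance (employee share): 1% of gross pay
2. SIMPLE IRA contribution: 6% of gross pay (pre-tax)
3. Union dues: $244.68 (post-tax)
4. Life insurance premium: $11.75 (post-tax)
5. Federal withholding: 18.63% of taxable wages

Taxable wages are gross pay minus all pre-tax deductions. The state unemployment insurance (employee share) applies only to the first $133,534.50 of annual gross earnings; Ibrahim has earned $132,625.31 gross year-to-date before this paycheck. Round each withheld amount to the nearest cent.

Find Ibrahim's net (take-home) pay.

$2,147.87

SIMPLE IRA contribution: $3,155.26 × 0.06 = $189.32
Taxable wages = $3,155.26 − $189.32 = $2,965.94
Federal withholding: $2,965.94 × 0.1863 = $552.55
State unemployment insurance (employee share): only $133,534.50 − $132,625.31 = $909.19 of this check is subject → $909.19 × 0.01 = $9.09
Life insurance premium: $11.75
Union dues: $244.68
Total deductions = $189.32 + $552.55 + $9.09 + $11.75 + $244.68 = $1,007.39
Net pay = $3,155.26 − $1,007.39 = $2,147.87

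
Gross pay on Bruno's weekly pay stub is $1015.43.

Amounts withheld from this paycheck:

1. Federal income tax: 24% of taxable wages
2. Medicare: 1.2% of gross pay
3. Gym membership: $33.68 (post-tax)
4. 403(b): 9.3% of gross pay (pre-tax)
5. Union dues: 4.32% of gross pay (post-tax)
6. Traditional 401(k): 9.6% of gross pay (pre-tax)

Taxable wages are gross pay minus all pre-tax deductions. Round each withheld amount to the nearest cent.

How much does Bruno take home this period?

$536.14

Traditional 401(k): $1015.43 × 0.096 = $97.48
403(b): $1015.43 × 0.093 = $94.43
Pre-tax total = $97.48 + $94.43 = $191.91
Taxable wages = $1015.43 − $191.91 = $823.52
Federal income tax: $823.52 × 0.24 = $197.64
Medicare: $1015.43 × 0.012 = $12.19
Union dues: $1015.43 × 0.0432 = $43.87
Gym membership: $33.68
Total deductions = $97.48 + $94.43 + $197.64 + $12.19 + $43.87 + $33.68 = $479.29
Net pay = $1015.43 − $479.29 = $536.14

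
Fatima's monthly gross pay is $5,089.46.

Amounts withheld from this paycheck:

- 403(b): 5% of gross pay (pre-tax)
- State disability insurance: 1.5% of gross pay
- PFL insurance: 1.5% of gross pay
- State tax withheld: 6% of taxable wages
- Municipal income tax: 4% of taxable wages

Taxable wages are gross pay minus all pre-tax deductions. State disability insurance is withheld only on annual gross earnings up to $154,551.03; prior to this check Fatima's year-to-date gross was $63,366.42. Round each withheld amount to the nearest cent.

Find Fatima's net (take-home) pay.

$4,198.81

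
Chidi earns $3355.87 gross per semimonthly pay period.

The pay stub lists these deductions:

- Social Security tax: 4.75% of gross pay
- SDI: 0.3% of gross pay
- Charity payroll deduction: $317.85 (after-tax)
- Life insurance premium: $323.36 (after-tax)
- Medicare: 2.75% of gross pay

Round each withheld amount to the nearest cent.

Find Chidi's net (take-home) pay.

$2452.90

Social Security tax: $3355.87 × 0.0475 = $159.40
SDI: $3355.87 × 0.003 = $10.07
Medicare: $3355.87 × 0.0275 = $92.29
Life insurance premium: $323.36
Charity payroll deduction: $317.85
Total deductions = $159.40 + $10.07 + $92.29 + $323.36 + $317.85 = $902.97
Net pay = $3355.87 − $902.97 = $2452.90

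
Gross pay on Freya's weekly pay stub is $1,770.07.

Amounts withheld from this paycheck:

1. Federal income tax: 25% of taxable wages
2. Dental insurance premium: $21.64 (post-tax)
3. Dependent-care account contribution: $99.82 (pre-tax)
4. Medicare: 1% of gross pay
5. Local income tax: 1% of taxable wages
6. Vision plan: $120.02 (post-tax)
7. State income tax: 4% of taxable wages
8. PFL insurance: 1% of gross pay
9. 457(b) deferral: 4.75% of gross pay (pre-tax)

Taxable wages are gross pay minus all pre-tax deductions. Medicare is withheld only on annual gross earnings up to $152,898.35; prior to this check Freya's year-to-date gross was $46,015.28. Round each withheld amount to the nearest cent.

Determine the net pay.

Dependent-care account contribution: $99.82
457(b) deferral: $1,770.07 × 0.0475 = $84.08
Pre-tax total = $99.82 + $84.08 = $183.90
Taxable wages = $1,770.07 − $183.90 = $1,586.17
Local income tax: $1,586.17 × 0.01 = $15.86
State income tax: $1,586.17 × 0.04 = $63.45
Federal income tax: $1,586.17 × 0.25 = $396.54
PFL insurance: $1,770.07 × 0.01 = $17.70
Medicare: cap not yet reached, full $1,770.07 is subject → $1,770.07 × 0.01 = $17.70
Dental insurance premium: $21.64
Vision plan: $120.02
Total deductions = $99.82 + $84.08 + $15.86 + $63.45 + $396.54 + $17.70 + $17.70 + $21.64 + $120.02 = $836.81
Net pay = $1,770.07 − $836.81 = $933.26

$933.26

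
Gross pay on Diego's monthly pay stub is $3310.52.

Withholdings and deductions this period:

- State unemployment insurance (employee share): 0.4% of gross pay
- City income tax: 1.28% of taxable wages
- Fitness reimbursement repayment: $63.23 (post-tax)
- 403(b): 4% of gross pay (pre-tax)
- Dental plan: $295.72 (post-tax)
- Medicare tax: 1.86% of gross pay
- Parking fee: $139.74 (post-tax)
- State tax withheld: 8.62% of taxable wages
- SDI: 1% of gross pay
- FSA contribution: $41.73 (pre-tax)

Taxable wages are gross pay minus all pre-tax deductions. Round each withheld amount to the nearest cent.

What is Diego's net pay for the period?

$2219.24

403(b): $3310.52 × 0.04 = $132.42
FSA contribution: $41.73
Pre-tax total = $132.42 + $41.73 = $174.15
Taxable wages = $3310.52 − $174.15 = $3136.37
City income tax: $3136.37 × 0.0128 = $40.15
State tax withheld: $3136.37 × 0.0862 = $270.36
SDI: $3310.52 × 0.01 = $33.11
Medicare tax: $3310.52 × 0.0186 = $61.58
State unemployment insurance (employee share): $3310.52 × 0.004 = $13.24
Parking fee: $139.74
Dental plan: $295.72
Fitness reimbursement repayment: $63.23
Total deductions = $132.42 + $41.73 + $40.15 + $270.36 + $33.11 + $61.58 + $13.24 + $139.74 + $295.72 + $63.23 = $1091.28
Net pay = $3310.52 − $1091.28 = $2219.24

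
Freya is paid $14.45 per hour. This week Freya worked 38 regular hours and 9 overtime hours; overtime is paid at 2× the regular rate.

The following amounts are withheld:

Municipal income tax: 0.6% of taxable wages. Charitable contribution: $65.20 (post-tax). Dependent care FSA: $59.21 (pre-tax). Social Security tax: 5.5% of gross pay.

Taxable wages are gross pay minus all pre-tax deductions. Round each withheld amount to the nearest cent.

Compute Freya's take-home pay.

$635.78

Regular pay: 38 × $14.45 = $549.10
Overtime pay: 9 × $14.45 × 2 = $260.10
Gross pay = $549.10 + $260.10 = $809.20
Dependent care FSA: $59.21
Taxable wages = $809.20 − $59.21 = $749.99
Municipal income tax: $749.99 × 0.006 = $4.50
Social Security tax: $809.20 × 0.055 = $44.51
Charitable contribution: $65.20
Total deductions = $59.21 + $4.50 + $44.51 + $65.20 = $173.42
Net pay = $809.20 − $173.42 = $635.78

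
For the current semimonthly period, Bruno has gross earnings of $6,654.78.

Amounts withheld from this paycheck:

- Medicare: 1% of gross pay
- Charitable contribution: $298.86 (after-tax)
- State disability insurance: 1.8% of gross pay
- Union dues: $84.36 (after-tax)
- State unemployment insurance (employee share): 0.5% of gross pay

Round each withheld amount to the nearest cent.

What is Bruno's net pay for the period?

State disability insurance: $6,654.78 × 0.018 = $119.79
State unemployment insurance (employee share): $6,654.78 × 0.005 = $33.27
Medicare: $6,654.78 × 0.01 = $66.55
Charitable contribution: $298.86
Union dues: $84.36
Total deductions = $119.79 + $33.27 + $66.55 + $298.86 + $84.36 = $602.83
Net pay = $6,654.78 − $602.83 = $6,051.95

$6,051.95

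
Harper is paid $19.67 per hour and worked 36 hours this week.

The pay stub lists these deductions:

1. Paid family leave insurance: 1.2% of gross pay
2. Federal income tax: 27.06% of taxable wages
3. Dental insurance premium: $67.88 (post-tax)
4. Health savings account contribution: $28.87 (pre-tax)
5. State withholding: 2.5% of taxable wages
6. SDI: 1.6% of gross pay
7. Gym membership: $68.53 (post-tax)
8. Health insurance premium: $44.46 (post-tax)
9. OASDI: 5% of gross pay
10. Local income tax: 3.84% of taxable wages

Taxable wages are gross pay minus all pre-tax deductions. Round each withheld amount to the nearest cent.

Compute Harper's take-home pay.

$216.27

Gross pay: 36 × $19.67 = $708.12
Health savings account contribution: $28.87
Taxable wages = $708.12 − $28.87 = $679.25
Federal income tax: $679.25 × 0.2706 = $183.81
State withholding: $679.25 × 0.025 = $16.98
Local income tax: $679.25 × 0.0384 = $26.08
Paid family leave insurance: $708.12 × 0.012 = $8.50
OASDI: $708.12 × 0.05 = $35.41
SDI: $708.12 × 0.016 = $11.33
Dental insurance premium: $67.88
Gym membership: $68.53
Health insurance premium: $44.46
Total deductions = $28.87 + $183.81 + $16.98 + $26.08 + $8.50 + $35.41 + $11.33 + $67.88 + $68.53 + $44.46 = $491.85
Net pay = $708.12 − $491.85 = $216.27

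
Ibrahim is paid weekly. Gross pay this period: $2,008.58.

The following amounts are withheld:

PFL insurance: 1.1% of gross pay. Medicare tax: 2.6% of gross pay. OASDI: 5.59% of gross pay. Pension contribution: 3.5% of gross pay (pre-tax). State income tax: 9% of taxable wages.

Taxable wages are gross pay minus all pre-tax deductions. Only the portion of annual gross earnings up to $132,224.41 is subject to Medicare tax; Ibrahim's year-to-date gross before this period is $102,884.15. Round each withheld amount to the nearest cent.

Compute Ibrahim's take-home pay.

$1,577.24

Pension contribution: $2,008.58 × 0.035 = $70.30
Taxable wages = $2,008.58 − $70.30 = $1,938.28
State income tax: $1,938.28 × 0.09 = $174.45
OASDI: $2,008.58 × 0.0559 = $112.28
Medicare tax: cap not yet reached, full $2,008.58 is subject → $2,008.58 × 0.026 = $52.22
PFL insurance: $2,008.58 × 0.011 = $22.09
Total deductions = $70.30 + $174.45 + $112.28 + $52.22 + $22.09 = $431.34
Net pay = $2,008.58 − $431.34 = $1,577.24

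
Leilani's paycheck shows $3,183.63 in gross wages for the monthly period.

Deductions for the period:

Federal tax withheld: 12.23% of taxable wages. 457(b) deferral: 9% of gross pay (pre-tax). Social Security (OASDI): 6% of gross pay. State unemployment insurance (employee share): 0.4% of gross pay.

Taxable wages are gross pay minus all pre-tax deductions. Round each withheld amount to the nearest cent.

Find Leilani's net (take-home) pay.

457(b) deferral: $3,183.63 × 0.09 = $286.53
Taxable wages = $3,183.63 − $286.53 = $2,897.10
Federal tax withheld: $2,897.10 × 0.1223 = $354.32
State unemployment insurance (employee share): $3,183.63 × 0.004 = $12.73
Social Security (OASDI): $3,183.63 × 0.06 = $191.02
Total deductions = $286.53 + $354.32 + $12.73 + $191.02 = $844.60
Net pay = $3,183.63 − $844.60 = $2,339.03

$2,339.03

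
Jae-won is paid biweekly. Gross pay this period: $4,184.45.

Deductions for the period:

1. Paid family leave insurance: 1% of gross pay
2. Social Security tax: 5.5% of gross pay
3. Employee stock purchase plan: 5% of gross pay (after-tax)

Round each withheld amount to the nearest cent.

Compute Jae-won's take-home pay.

$3,703.25

Paid family leave insurance: $4,184.45 × 0.01 = $41.84
Social Security tax: $4,184.45 × 0.055 = $230.14
Employee stock purchase plan: $4,184.45 × 0.05 = $209.22
Total deductions = $41.84 + $230.14 + $209.22 = $481.20
Net pay = $4,184.45 − $481.20 = $3,703.25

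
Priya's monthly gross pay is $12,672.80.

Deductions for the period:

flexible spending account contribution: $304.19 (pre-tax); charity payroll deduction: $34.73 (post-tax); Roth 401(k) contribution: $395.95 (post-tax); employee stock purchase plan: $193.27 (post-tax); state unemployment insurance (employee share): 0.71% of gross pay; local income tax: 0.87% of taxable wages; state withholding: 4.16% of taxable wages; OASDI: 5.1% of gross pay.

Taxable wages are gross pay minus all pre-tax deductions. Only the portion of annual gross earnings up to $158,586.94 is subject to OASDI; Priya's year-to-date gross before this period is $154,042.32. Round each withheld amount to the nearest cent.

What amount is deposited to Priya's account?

$10,800.76

Flexible spending account contribution: $304.19
Taxable wages = $12,672.80 − $304.19 = $12,368.61
Local income tax: $12,368.61 × 0.0087 = $107.61
State withholding: $12,368.61 × 0.0416 = $514.53
OASDI: only $158,586.94 − $154,042.32 = $4,544.62 of this check is subject → $4,544.62 × 0.051 = $231.78
State unemployment insurance (employee share): $12,672.80 × 0.0071 = $89.98
Roth 401(k) contribution: $395.95
Employee stock purchase plan: $193.27
Charity payroll deduction: $34.73
Total deductions = $304.19 + $107.61 + $514.53 + $231.78 + $89.98 + $395.95 + $193.27 + $34.73 = $1,872.04
Net pay = $12,672.80 − $1,872.04 = $10,800.76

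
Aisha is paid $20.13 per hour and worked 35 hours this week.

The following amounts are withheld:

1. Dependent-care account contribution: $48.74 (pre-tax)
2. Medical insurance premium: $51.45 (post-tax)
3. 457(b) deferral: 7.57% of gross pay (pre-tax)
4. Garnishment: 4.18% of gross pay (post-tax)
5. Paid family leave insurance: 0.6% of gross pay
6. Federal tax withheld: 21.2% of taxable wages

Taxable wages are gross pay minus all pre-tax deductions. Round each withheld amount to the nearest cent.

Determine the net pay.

$389.62

Gross pay: 35 × $20.13 = $704.55
457(b) deferral: $704.55 × 0.0757 = $53.33
Dependent-care account contribution: $48.74
Pre-tax total = $53.33 + $48.74 = $102.07
Taxable wages = $704.55 − $102.07 = $602.48
Federal tax withheld: $602.48 × 0.212 = $127.73
Paid family leave insurance: $704.55 × 0.006 = $4.23
Medical insurance premium: $51.45
Garnishment: $704.55 × 0.0418 = $29.45
Total deductions = $53.33 + $48.74 + $127.73 + $4.23 + $51.45 + $29.45 = $314.93
Net pay = $704.55 − $314.93 = $389.62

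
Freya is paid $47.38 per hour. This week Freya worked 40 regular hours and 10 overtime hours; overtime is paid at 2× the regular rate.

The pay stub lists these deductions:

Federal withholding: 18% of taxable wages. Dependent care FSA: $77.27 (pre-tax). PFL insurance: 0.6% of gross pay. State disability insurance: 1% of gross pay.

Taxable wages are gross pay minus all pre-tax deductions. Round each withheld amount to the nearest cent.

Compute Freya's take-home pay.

Regular pay: 40 × $47.38 = $1,895.20
Overtime pay: 10 × $47.38 × 2 = $947.60
Gross pay = $1,895.20 + $947.60 = $2,842.80
Dependent care FSA: $77.27
Taxable wages = $2,842.80 − $77.27 = $2,765.53
Federal withholding: $2,765.53 × 0.18 = $497.80
PFL insurance: $2,842.80 × 0.006 = $17.06
State disability insurance: $2,842.80 × 0.01 = $28.43
Total deductions = $77.27 + $497.80 + $17.06 + $28.43 = $620.56
Net pay = $2,842.80 − $620.56 = $2,222.24

$2,222.24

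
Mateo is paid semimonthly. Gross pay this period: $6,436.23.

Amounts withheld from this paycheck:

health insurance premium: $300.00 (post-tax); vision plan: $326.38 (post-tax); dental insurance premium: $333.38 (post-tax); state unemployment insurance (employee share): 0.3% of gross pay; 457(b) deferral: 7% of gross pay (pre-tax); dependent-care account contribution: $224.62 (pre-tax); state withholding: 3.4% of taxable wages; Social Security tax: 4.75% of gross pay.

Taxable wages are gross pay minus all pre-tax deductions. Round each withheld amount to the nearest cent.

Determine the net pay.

457(b) deferral: $6,436.23 × 0.07 = $450.54
Dependent-care account contribution: $224.62
Pre-tax total = $450.54 + $224.62 = $675.16
Taxable wages = $6,436.23 − $675.16 = $5,761.07
State withholding: $5,761.07 × 0.034 = $195.88
State unemployment insurance (employee share): $6,436.23 × 0.003 = $19.31
Social Security tax: $6,436.23 × 0.0475 = $305.72
Vision plan: $326.38
Health insurance premium: $300.00
Dental insurance premium: $333.38
Total deductions = $450.54 + $224.62 + $195.88 + $19.31 + $305.72 + $326.38 + $300.00 + $333.38 = $2,155.83
Net pay = $6,436.23 − $2,155.83 = $4,280.40

$4,280.40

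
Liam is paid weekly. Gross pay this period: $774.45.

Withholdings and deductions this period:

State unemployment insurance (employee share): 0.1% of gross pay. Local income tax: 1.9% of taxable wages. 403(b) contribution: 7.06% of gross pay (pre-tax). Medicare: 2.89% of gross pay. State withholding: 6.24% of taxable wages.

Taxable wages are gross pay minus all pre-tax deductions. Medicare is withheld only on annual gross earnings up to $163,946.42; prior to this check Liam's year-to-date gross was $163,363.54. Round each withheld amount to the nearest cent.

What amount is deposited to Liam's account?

$643.56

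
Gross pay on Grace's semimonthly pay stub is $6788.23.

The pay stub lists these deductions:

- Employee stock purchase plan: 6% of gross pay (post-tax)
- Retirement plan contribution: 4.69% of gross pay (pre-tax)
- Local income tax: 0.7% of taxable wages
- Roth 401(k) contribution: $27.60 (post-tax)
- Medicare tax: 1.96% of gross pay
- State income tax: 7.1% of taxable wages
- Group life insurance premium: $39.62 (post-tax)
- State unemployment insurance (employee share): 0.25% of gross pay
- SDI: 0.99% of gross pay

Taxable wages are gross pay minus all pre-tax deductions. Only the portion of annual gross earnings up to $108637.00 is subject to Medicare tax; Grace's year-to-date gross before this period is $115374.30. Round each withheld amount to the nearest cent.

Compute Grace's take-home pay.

Retirement plan contribution: $6788.23 × 0.0469 = $318.37
Taxable wages = $6788.23 − $318.37 = $6469.86
Local income tax: $6469.86 × 0.007 = $45.29
State income tax: $6469.86 × 0.071 = $459.36
SDI: $6788.23 × 0.0099 = $67.20
Medicare tax: annual cap $108637.00 already reached (YTD $115374.30), so $0.00
State unemployment insurance (employee share): $6788.23 × 0.0025 = $16.97
Roth 401(k) contribution: $27.60
Group life insurance premium: $39.62
Employee stock purchase plan: $6788.23 × 0.06 = $407.29
Total deductions = $318.37 + $45.29 + $459.36 + $67.20 + $0.00 + $16.97 + $27.60 + $39.62 + $407.29 = $1381.70
Net pay = $6788.23 − $1381.70 = $5406.53

$5406.53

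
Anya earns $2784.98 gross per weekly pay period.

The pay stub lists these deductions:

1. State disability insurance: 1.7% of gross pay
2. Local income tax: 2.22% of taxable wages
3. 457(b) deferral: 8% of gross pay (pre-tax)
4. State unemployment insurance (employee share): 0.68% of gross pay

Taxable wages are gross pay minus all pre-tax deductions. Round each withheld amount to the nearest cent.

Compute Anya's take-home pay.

457(b) deferral: $2784.98 × 0.08 = $222.80
Taxable wages = $2784.98 − $222.80 = $2562.18
Local income tax: $2562.18 × 0.0222 = $56.88
State unemployment insurance (employee share): $2784.98 × 0.0068 = $18.94
State disability insurance: $2784.98 × 0.017 = $47.34
Total deductions = $222.80 + $56.88 + $18.94 + $47.34 = $345.96
Net pay = $2784.98 − $345.96 = $2439.02

$2439.02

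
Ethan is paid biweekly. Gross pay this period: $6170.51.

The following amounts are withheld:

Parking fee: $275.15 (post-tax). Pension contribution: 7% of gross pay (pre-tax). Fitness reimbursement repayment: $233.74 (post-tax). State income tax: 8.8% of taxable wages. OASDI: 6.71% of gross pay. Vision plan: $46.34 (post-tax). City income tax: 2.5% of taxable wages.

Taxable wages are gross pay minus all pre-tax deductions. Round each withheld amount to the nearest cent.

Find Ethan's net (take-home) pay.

$4120.85

Pension contribution: $6170.51 × 0.07 = $431.94
Taxable wages = $6170.51 − $431.94 = $5738.57
City income tax: $5738.57 × 0.025 = $143.46
State income tax: $5738.57 × 0.088 = $504.99
OASDI: $6170.51 × 0.0671 = $414.04
Vision plan: $46.34
Fitness reimbursement repayment: $233.74
Parking fee: $275.15
Total deductions = $431.94 + $143.46 + $504.99 + $414.04 + $46.34 + $233.74 + $275.15 = $2049.66
Net pay = $6170.51 − $2049.66 = $4120.85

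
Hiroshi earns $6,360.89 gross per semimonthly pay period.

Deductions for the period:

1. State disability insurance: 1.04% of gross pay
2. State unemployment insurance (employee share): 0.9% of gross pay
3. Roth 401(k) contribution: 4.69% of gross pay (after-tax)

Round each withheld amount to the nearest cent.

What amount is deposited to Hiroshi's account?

State unemployment insurance (employee share): $6,360.89 × 0.009 = $57.25
State disability insurance: $6,360.89 × 0.0104 = $66.15
Roth 401(k) contribution: $6,360.89 × 0.0469 = $298.33
Total deductions = $57.25 + $66.15 + $298.33 = $421.73
Net pay = $6,360.89 − $421.73 = $5,939.16

$5,939.16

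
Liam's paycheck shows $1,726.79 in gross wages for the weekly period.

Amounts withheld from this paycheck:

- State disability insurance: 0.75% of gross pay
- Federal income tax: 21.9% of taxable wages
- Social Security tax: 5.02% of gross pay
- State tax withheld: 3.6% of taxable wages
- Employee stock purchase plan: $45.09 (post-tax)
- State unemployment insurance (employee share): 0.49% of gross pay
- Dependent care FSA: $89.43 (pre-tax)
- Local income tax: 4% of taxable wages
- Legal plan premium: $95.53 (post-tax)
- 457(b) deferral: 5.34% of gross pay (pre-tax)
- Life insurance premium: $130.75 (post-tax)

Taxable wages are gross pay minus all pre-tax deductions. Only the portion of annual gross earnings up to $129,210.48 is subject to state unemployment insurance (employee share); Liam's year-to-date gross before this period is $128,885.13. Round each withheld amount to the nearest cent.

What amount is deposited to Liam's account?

Dependent care FSA: $89.43
457(b) deferral: $1,726.79 × 0.0534 = $92.21
Pre-tax total = $89.43 + $92.21 = $181.64
Taxable wages = $1,726.79 − $181.64 = $1,545.15
Local income tax: $1,545.15 × 0.04 = $61.81
Federal income tax: $1,545.15 × 0.219 = $338.39
State tax withheld: $1,545.15 × 0.036 = $55.63
State unemployment insurance (employee share): only $129,210.48 − $128,885.13 = $325.35 of this check is subject → $325.35 × 0.0049 = $1.59
State disability insurance: $1,726.79 × 0.0075 = $12.95
Social Security tax: $1,726.79 × 0.0502 = $86.68
Legal plan premium: $95.53
Life insurance premium: $130.75
Employee stock purchase plan: $45.09
Total deductions = $89.43 + $92.21 + $61.81 + $338.39 + $55.63 + $1.59 + $12.95 + $86.68 + $95.53 + $130.75 + $45.09 = $1,010.06
Net pay = $1,726.79 − $1,010.06 = $716.73

$716.73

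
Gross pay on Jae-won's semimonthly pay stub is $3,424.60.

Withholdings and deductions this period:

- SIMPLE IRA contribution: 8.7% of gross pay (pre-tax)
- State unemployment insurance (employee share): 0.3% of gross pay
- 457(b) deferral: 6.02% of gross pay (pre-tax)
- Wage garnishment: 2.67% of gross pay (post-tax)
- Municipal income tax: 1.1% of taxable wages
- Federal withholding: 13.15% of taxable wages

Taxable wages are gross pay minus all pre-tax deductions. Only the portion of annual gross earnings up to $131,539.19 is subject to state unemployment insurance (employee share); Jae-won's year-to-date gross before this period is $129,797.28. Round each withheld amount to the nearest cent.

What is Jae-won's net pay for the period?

$2,407.65

457(b) deferral: $3,424.60 × 0.0602 = $206.16
SIMPLE IRA contribution: $3,424.60 × 0.087 = $297.94
Pre-tax total = $206.16 + $297.94 = $504.10
Taxable wages = $3,424.60 − $504.10 = $2,920.50
Federal withholding: $2,920.50 × 0.1315 = $384.05
Municipal income tax: $2,920.50 × 0.011 = $32.13
State unemployment insurance (employee share): only $131,539.19 − $129,797.28 = $1,741.91 of this check is subject → $1,741.91 × 0.003 = $5.23
Wage garnishment: $3,424.60 × 0.0267 = $91.44
Total deductions = $206.16 + $297.94 + $384.05 + $32.13 + $5.23 + $91.44 = $1,016.95
Net pay = $3,424.60 − $1,016.95 = $2,407.65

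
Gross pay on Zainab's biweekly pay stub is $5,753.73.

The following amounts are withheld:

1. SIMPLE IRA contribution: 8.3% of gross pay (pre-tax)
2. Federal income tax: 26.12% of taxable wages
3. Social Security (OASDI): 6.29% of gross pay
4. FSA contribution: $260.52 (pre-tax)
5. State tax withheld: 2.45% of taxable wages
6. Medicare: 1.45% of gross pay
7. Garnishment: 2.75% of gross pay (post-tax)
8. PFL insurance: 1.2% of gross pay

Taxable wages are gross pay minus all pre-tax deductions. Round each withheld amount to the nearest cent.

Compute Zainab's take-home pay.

SIMPLE IRA contribution: $5,753.73 × 0.083 = $477.56
FSA contribution: $260.52
Pre-tax total = $477.56 + $260.52 = $738.08
Taxable wages = $5,753.73 − $738.08 = $5,015.65
Federal income tax: $5,015.65 × 0.2612 = $1,310.09
State tax withheld: $5,015.65 × 0.0245 = $122.88
Medicare: $5,753.73 × 0.0145 = $83.43
PFL insurance: $5,753.73 × 0.012 = $69.04
Social Security (OASDI): $5,753.73 × 0.0629 = $361.91
Garnishment: $5,753.73 × 0.0275 = $158.23
Total deductions = $477.56 + $260.52 + $1,310.09 + $122.88 + $83.43 + $69.04 + $361.91 + $158.23 = $2,843.66
Net pay = $5,753.73 − $2,843.66 = $2,910.07

$2,910.07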